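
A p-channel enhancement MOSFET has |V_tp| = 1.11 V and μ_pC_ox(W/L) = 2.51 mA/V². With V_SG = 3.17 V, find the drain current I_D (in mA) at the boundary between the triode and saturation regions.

At the boundary V_SD = V_ov = V_SG − |V_tp| = 3.17 − 1.11 = 2.06 V.
I_D = ½ k_p V_ov² = 0.5 × 2.51 × 2.06² = 5.33 mA.

I_D = 5.33 mA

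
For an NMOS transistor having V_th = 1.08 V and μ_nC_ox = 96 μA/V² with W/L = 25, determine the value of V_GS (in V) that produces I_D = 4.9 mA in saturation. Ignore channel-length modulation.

k_n = μ_nC_ox · (W/L) = 2.4 mA/V².
In saturation I_D = ½ k_n (V_GS − V_th)², so V_GS − V_th = √(2 I_D / k_n) = √(2 × 4.9 / 2.4) = 2.02 V.
V_GS = 1.08 + 2.02 = 3.1 V.

V_GS = 3.10 V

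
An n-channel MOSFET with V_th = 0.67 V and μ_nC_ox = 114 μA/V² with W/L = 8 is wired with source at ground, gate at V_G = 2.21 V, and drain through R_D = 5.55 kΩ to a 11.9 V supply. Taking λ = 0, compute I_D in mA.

I_D = 1.08 mA

V_GS = V_G = 2.21 V, so V_ov = 2.21 − 0.67 = 1.54 V.
k_n = μ_nC_ox · (W/L) = 0.912 mA/V².
Assume saturation: I_D = ½ k_n V_ov² = 0.5 × 0.912 × 1.54² = 1.08 mA, giving V_DS = V_DD − I_D R_D = 11.9 − 1.08 × 5.55 = 5.9 V.
V_DS = 5.9 V ≥ V_ov = 1.54 V, confirming saturation.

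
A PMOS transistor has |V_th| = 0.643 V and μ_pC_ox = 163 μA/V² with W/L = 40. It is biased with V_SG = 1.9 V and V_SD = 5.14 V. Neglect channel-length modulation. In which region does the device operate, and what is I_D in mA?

Saturation; I_D = 5.15 mA

k_p = μ_pC_ox · (W/L) = 6.52 mA/V².
V_ov = V_SG − |V_th| = 1.9 − 0.643 = 1.26 V.
Since V_SD = 5.14 V ≥ V_ov = 1.26 V, the device is in saturation.
I_D = ½ k_p V_ov² = 0.5 × 6.52 × 1.26² = 5.15 mA.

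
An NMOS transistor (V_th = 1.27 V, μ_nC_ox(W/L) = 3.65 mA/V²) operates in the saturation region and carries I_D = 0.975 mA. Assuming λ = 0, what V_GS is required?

In saturation I_D = ½ k_n (V_GS − V_th)², so V_GS − V_th = √(2 I_D / k_n) = √(2 × 0.975 / 3.65) = 0.731 V.
V_GS = 1.27 + 0.731 = 2 V.

V_GS = 2.00 V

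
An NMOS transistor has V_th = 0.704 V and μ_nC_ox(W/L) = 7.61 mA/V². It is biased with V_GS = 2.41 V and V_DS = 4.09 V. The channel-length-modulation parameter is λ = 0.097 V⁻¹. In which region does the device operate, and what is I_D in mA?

V_ov = V_GS − V_th = 2.41 − 0.704 = 1.71 V.
Since V_DS = 4.09 V ≥ V_ov = 1.71 V, the device is in saturation.
I_D = ½ k_n V_ov² (1 + λ V_DS) = 0.5 × 7.61 × 1.71² × (1 + 0.097 × 4.09) = 15.5 mA.

Saturation; I_D = 15.5 mA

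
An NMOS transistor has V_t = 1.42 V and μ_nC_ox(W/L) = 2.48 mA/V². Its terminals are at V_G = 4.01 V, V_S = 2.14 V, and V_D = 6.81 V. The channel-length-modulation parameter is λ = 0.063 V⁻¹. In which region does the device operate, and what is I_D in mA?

V_GS = V_G − V_S = 4.01 − 2.14 = 1.87 V; V_DS = V_D − V_S = 6.81 − 2.14 = 4.67 V.
V_ov = V_GS − V_t = 1.87 − 1.42 = 0.45 V.
Since V_DS = 4.67 V ≥ V_ov = 0.45 V, the device is in saturation.
I_D = ½ k_n V_ov² (1 + λ V_DS) = 0.5 × 2.48 × 0.45² × (1 + 0.063 × 4.67) = 0.325 mA.

Saturation; I_D = 0.325 mA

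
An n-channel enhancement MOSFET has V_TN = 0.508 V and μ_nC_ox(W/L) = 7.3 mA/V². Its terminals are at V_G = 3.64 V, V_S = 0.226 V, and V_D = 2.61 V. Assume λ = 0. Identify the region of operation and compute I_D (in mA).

V_GS = V_G − V_S = 3.64 − 0.226 = 3.41 V; V_DS = V_D − V_S = 2.61 − 0.226 = 2.38 V.
V_ov = V_GS − V_TN = 3.41 − 0.508 = 2.91 V.
Since V_DS = 2.38 V < V_ov = 2.91 V, the device is in the triode region.
I_D = k_n [V_ov · V_DS − ½ V_DS²] = 7.3 × [2.91 × 2.38 − 0.5 × 2.38²] = 29.8 mA.

Triode; I_D = 29.8 mA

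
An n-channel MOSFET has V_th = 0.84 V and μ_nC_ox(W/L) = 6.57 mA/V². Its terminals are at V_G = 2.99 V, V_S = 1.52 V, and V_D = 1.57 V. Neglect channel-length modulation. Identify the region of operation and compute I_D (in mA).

Triode; I_D = 0.199 mA

V_GS = V_G − V_S = 2.99 − 1.52 = 1.47 V; V_DS = V_D − V_S = 1.57 − 1.52 = 0.05 V.
V_ov = V_GS − V_th = 1.47 − 0.84 = 0.63 V.
Since V_DS = 0.05 V < V_ov = 0.63 V, the device is in the triode region.
I_D = k_n [V_ov · V_DS − ½ V_DS²] = 6.57 × [0.63 × 0.05 − 0.5 × 0.05²] = 0.199 mA.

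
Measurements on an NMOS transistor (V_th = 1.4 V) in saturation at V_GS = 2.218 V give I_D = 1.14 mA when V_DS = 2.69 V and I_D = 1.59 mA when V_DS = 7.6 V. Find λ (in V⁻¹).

With V_GS fixed, I_D ∝ (1 + λ V_DS) in saturation, so I_D2/I_D1 = (1 + λ V_DS2)/(1 + λ V_DS1).
1.59/1.14 = 1.395 = (1 + 7.6 λ)/(1 + 2.69 λ).
Solving: λ (I_D1 V_DS2 − I_D2 V_DS1) = I_D2 − I_D1, so λ = (1.59 − 1.14) / (1.14 × 7.6 − 1.59 × 2.69) = 0.45 / 4.39 = 0.103 V⁻¹.

λ = 0.103 V⁻¹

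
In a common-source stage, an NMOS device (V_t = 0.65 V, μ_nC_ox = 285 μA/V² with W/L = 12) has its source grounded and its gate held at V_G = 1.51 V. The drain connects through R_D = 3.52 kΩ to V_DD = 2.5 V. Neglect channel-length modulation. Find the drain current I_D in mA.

I_D = 0.638 mA

V_GS = V_G = 1.51 V, so V_ov = 1.51 − 0.65 = 0.86 V.
k_n = μ_nC_ox · (W/L) = 3.42 mA/V².
Assume saturation: I_D = ½ k_n V_ov² = 0.5 × 3.42 × 0.86² = 1.26 mA, giving V_DS = V_DD − I_D R_D = 2.5 − 1.26 × 3.52 = -1.95 V.
But -1.95 V < V_ov = 0.86 V, so the device is actually in triode.
In triode I_D = k_n[V_ov V_DS − ½ V_DS²] and I_D = (V_DD − V_DS)/R_D. Equating: 6.02 V_DS² − 11.35 V_DS + 2.5 = 0, giving V_DS = 0.255 V (the root below V_ov).
I_D = (2.5 − 0.255) / 3.52 = 0.638 mA.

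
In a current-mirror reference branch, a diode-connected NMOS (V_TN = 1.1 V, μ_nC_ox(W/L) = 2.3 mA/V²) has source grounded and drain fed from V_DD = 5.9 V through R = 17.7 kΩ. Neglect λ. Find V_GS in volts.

With gate tied to drain, V_GS = V_DS ≥ V_GS − V_TN, so the device is in saturation.
KCL at the drain: ½ k_n (V_GS − V_TN)² = (V_DD − V_GS)/R.
Let x = V_GS − 1.1. Then 20.4 x² + x − 4.8 = 0, giving x = 0.462 V (positive root), so V_GS = 1.56 V.
I_D = (V_DD − V_GS)/R = (5.9 − 1.56) / 17.7 = 0.245 mA.

V_GS = 1.56 V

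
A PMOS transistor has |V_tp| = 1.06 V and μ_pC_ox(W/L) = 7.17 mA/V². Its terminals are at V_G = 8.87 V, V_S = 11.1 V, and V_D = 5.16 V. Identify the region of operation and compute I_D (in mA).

V_SG = V_S − V_G = 11.1 − 8.87 = 2.23 V; V_SD = V_S − V_D = 11.1 − 5.16 = 5.94 V.
V_ov = V_SG − |V_tp| = 2.23 − 1.06 = 1.17 V.
Since V_SD = 5.94 V ≥ V_ov = 1.17 V, the device is in saturation.
I_D = ½ k_p V_ov² = 0.5 × 7.17 × 1.17² = 4.91 mA.

Saturation; I_D = 4.91 mA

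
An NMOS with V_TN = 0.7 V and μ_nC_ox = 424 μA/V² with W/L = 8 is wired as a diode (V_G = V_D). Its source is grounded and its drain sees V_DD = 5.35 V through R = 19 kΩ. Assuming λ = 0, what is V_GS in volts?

With gate tied to drain, V_GS = V_DS ≥ V_GS − V_TN, so the device is in saturation.
k_n = μ_nC_ox · (W/L) = 3.392 mA/V².
KCL at the drain: ½ k_n (V_GS − V_TN)² = (V_DD − V_GS)/R.
Let x = V_GS − 0.7. Then 32.2 x² + x − 4.65 = 0, giving x = 0.365 V (positive root), so V_GS = 1.06 V.
I_D = (V_DD − V_GS)/R = (5.35 − 1.06) / 19 = 0.226 mA.

V_GS = 1.06 V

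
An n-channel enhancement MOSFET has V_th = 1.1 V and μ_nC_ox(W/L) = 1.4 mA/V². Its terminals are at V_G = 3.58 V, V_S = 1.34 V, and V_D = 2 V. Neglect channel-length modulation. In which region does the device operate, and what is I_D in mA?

Triode; I_D = 0.748 mA

V_GS = V_G − V_S = 3.58 − 1.34 = 2.24 V; V_DS = V_D − V_S = 2 − 1.34 = 0.66 V.
V_ov = V_GS − V_th = 2.24 − 1.1 = 1.14 V.
Since V_DS = 0.66 V < V_ov = 1.14 V, the device is in the triode region.
I_D = k_n [V_ov · V_DS − ½ V_DS²] = 1.4 × [1.14 × 0.66 − 0.5 × 0.66²] = 0.748 mA.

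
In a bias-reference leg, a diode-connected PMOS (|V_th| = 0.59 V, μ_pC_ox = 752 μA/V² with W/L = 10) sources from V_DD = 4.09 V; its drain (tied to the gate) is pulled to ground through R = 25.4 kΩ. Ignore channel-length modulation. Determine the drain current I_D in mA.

I_D = 0.130 mA

With gate tied to drain, V_SG = V_SD ≥ V_SG − |V_th|, so the device is in saturation.
k_p = μ_pC_ox · (W/L) = 7.52 mA/V².
KCL at the drain: ½ k_p (V_SG − |V_th|)² = (V_DD − V_SG)/R.
Let x = V_SG − 0.59. Then 95.5 x² + x − 3.5 = 0, giving x = 0.186 V (positive root), so V_SG = 0.776 V.
I_D = (V_DD − V_SG)/R = (4.09 − 0.776) / 25.4 = 0.13 mA.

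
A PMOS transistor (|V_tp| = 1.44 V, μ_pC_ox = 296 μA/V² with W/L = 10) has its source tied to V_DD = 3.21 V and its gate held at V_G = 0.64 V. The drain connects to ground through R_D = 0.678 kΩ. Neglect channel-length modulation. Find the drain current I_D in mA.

V_SG = V_DD − V_G = 3.21 − 0.64 = 2.57 V, so V_ov = 2.57 − 1.44 = 1.13 V.
k_p = μ_pC_ox · (W/L) = 2.96 mA/V².
Assume saturation: I_D = ½ k_p V_ov² = 0.5 × 2.96 × 1.13² = 1.89 mA, giving V_SD = V_DD − I_D R_D = 3.21 − 1.89 × 0.678 = 1.93 V.
V_SD = 1.93 V ≥ V_ov = 1.13 V, confirming saturation.

I_D = 1.89 mA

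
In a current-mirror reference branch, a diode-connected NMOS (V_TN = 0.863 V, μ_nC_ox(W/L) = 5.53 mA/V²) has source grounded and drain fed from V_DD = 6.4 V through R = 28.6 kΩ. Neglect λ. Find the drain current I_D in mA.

With gate tied to drain, V_GS = V_DS ≥ V_GS − V_TN, so the device is in saturation.
KCL at the drain: ½ k_n (V_GS − V_TN)² = (V_DD − V_GS)/R.
Let x = V_GS − 0.863. Then 79.1 x² + x − 5.537 = 0, giving x = 0.258 V (positive root), so V_GS = 1.12 V.
I_D = (V_DD − V_GS)/R = (6.4 − 1.12) / 28.6 = 0.185 mA.

I_D = 0.185 mA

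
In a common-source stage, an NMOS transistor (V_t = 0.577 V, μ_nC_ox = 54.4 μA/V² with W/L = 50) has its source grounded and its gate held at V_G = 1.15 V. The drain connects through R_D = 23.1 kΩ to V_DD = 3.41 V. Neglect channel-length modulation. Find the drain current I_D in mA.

I_D = 0.143 mA

V_GS = V_G = 1.15 V, so V_ov = 1.15 − 0.577 = 0.573 V.
k_n = μ_nC_ox · (W/L) = 2.72 mA/V².
Assume saturation: I_D = ½ k_n V_ov² = 0.5 × 2.72 × 0.573² = 0.447 mA, giving V_DS = V_DD − I_D R_D = 3.41 − 0.447 × 23.1 = -6.9 V.
But -6.9 V < V_ov = 0.573 V, so the device is actually in triode.
In triode I_D = k_n[V_ov V_DS − ½ V_DS²] and I_D = (V_DD − V_DS)/R_D. Equating: 31.4 V_DS² − 37 V_DS + 3.41 = 0, giving V_DS = 0.101 V (the root below V_ov).
I_D = (3.41 − 0.101) / 23.1 = 0.143 mA.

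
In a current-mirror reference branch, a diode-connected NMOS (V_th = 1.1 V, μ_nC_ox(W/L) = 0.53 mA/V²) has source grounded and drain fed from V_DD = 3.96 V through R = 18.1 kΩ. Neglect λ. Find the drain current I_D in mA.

I_D = 0.121 mA

With gate tied to drain, V_GS = V_DS ≥ V_GS − V_th, so the device is in saturation.
KCL at the drain: ½ k_n (V_GS − V_th)² = (V_DD − V_GS)/R.
Let x = V_GS − 1.1. Then 4.8 x² + x − 2.86 = 0, giving x = 0.675 V (positive root), so V_GS = 1.77 V.
I_D = (V_DD − V_GS)/R = (3.96 − 1.77) / 18.1 = 0.121 mA.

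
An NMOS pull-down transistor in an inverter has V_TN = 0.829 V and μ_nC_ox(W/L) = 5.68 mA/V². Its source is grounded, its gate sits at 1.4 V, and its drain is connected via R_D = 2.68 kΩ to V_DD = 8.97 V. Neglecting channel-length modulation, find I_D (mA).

I_D = 0.926 mA

V_GS = V_G = 1.4 V, so V_ov = 1.4 − 0.829 = 0.571 V.
Assume saturation: I_D = ½ k_n V_ov² = 0.5 × 5.68 × 0.571² = 0.926 mA, giving V_DS = V_DD − I_D R_D = 8.97 − 0.926 × 2.68 = 6.49 V.
V_DS = 6.49 V ≥ V_ov = 0.571 V, confirming saturation.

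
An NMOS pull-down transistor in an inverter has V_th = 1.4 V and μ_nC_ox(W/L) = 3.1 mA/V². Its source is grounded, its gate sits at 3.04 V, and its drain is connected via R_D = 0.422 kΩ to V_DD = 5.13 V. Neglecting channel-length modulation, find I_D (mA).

I_D = 4.17 mA

V_GS = V_G = 3.04 V, so V_ov = 3.04 − 1.4 = 1.64 V.
Assume saturation: I_D = ½ k_n V_ov² = 0.5 × 3.1 × 1.64² = 4.17 mA, giving V_DS = V_DD − I_D R_D = 5.13 − 4.17 × 0.422 = 3.37 V.
V_DS = 3.37 V ≥ V_ov = 1.64 V, confirming saturation.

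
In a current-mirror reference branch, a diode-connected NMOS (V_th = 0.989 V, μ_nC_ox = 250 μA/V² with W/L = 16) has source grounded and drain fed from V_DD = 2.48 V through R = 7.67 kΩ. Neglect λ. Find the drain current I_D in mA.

I_D = 0.158 mA

With gate tied to drain, V_GS = V_DS ≥ V_GS − V_th, so the device is in saturation.
k_n = μ_nC_ox · (W/L) = 4 mA/V².
KCL at the drain: ½ k_n (V_GS − V_th)² = (V_DD − V_GS)/R.
Let x = V_GS − 0.989. Then 15.3 x² + x − 1.491 = 0, giving x = 0.281 V (positive root), so V_GS = 1.27 V.
I_D = (V_DD − V_GS)/R = (2.48 − 1.27) / 7.67 = 0.158 mA.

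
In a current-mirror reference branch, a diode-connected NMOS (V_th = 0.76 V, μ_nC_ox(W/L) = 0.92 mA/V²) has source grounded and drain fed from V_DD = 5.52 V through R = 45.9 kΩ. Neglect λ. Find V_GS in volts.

V_GS = 1.21 V

With gate tied to drain, V_GS = V_DS ≥ V_GS − V_th, so the device is in saturation.
KCL at the drain: ½ k_n (V_GS − V_th)² = (V_DD − V_GS)/R.
Let x = V_GS − 0.76. Then 21.1 x² + x − 4.76 = 0, giving x = 0.452 V (positive root), so V_GS = 1.21 V.
I_D = (V_DD − V_GS)/R = (5.52 − 1.21) / 45.9 = 0.0939 mA.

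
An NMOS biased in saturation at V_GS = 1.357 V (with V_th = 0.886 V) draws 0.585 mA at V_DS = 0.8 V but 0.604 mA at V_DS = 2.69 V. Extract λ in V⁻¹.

λ = 0.0174 V⁻¹

With V_GS fixed, I_D ∝ (1 + λ V_DS) in saturation, so I_D2/I_D1 = (1 + λ V_DS2)/(1 + λ V_DS1).
0.604/0.585 = 1.032 = (1 + 2.69 λ)/(1 + 0.8 λ).
Solving: λ (I_D1 V_DS2 − I_D2 V_DS1) = I_D2 − I_D1, so λ = (0.604 − 0.585) / (0.585 × 2.69 − 0.604 × 0.8) = 0.019 / 1.09 = 0.0174 V⁻¹.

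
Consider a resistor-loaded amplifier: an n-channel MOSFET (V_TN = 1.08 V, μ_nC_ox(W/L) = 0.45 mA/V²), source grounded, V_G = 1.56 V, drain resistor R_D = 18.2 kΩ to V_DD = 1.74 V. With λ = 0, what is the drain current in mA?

I_D = 0.0518 mA

V_GS = V_G = 1.56 V, so V_ov = 1.56 − 1.08 = 0.48 V.
Assume saturation: I_D = ½ k_n V_ov² = 0.5 × 0.45 × 0.48² = 0.0518 mA, giving V_DS = V_DD − I_D R_D = 1.74 − 0.0518 × 18.2 = 0.797 V.
V_DS = 0.797 V ≥ V_ov = 0.48 V, confirming saturation.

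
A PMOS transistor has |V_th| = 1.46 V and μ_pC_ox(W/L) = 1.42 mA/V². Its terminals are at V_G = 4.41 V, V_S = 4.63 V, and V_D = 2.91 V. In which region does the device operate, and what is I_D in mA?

V_SG = V_S − V_G = 4.63 − 4.41 = 0.22 V; V_SD = V_S − V_D = 4.63 − 2.91 = 1.72 V.
V_SG = 0.22 V < |V_th| = 1.46 V, so the transistor is in cutoff.

Cutoff; I_D = 0 mA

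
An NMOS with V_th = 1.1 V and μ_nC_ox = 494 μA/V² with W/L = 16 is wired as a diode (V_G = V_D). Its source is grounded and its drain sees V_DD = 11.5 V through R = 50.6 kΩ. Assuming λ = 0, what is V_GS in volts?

V_GS = 1.33 V

With gate tied to drain, V_GS = V_DS ≥ V_GS − V_th, so the device is in saturation.
k_n = μ_nC_ox · (W/L) = 7.904 mA/V².
KCL at the drain: ½ k_n (V_GS − V_th)² = (V_DD − V_GS)/R.
Let x = V_GS − 1.1. Then 200 x² + x − 10.4 = 0, giving x = 0.226 V (positive root), so V_GS = 1.33 V.
I_D = (V_DD − V_GS)/R = (11.5 − 1.33) / 50.6 = 0.201 mA.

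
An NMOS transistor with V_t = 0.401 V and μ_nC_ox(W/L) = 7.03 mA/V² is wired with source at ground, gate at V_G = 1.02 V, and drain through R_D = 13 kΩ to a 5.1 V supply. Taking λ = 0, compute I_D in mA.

I_D = 0.385 mA

V_GS = V_G = 1.02 V, so V_ov = 1.02 − 0.401 = 0.619 V.
Assume saturation: I_D = ½ k_n V_ov² = 0.5 × 7.03 × 0.619² = 1.35 mA, giving V_DS = V_DD − I_D R_D = 5.1 − 1.35 × 13 = -12.4 V.
But -12.4 V < V_ov = 0.619 V, so the device is actually in triode.
In triode I_D = k_n[V_ov V_DS − ½ V_DS²] and I_D = (V_DD − V_DS)/R_D. Equating: 45.7 V_DS² − 57.57 V_DS + 5.1 = 0, giving V_DS = 0.0959 V (the root below V_ov).
I_D = (5.1 − 0.0959) / 13 = 0.385 mA.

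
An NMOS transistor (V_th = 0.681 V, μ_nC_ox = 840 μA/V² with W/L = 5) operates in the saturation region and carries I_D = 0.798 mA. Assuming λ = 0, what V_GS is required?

V_GS = 1.30 V

k_n = μ_nC_ox · (W/L) = 4.2 mA/V².
In saturation I_D = ½ k_n (V_GS − V_th)², so V_GS − V_th = √(2 I_D / k_n) = √(2 × 0.798 / 4.2) = 0.616 V.
V_GS = 0.681 + 0.616 = 1.3 V.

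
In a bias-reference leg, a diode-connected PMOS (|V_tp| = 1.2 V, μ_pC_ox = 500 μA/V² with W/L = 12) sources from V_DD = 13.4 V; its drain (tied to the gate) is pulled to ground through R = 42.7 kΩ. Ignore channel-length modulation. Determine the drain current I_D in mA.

With gate tied to drain, V_SG = V_SD ≥ V_SG − |V_tp|, so the device is in saturation.
k_p = μ_pC_ox · (W/L) = 6 mA/V².
KCL at the drain: ½ k_p (V_SG − |V_tp|)² = (V_DD − V_SG)/R.
Let x = V_SG − 1.2. Then 128 x² + x − 12.2 = 0, giving x = 0.305 V (positive root), so V_SG = 1.5 V.
I_D = (V_DD − V_SG)/R = (13.4 − 1.5) / 42.7 = 0.279 mA.

I_D = 0.279 mA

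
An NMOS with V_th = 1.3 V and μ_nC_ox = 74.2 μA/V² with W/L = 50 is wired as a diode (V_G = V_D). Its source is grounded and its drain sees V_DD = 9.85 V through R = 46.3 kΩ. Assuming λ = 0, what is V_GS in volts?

V_GS = 1.61 V

With gate tied to drain, V_GS = V_DS ≥ V_GS − V_th, so the device is in saturation.
k_n = μ_nC_ox · (W/L) = 3.71 mA/V².
KCL at the drain: ½ k_n (V_GS − V_th)² = (V_DD − V_GS)/R.
Let x = V_GS − 1.3. Then 85.9 x² + x − 8.55 = 0, giving x = 0.31 V (positive root), so V_GS = 1.61 V.
I_D = (V_DD − V_GS)/R = (9.85 − 1.61) / 46.3 = 0.178 mA.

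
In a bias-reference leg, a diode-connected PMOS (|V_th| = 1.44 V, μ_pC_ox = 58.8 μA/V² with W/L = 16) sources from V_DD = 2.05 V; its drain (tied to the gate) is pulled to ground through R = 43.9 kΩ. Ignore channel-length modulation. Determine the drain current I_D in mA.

I_D = 0.0105 mA

With gate tied to drain, V_SG = V_SD ≥ V_SG − |V_th|, so the device is in saturation.
k_p = μ_pC_ox · (W/L) = 0.9408 mA/V².
KCL at the drain: ½ k_p (V_SG − |V_th|)² = (V_DD − V_SG)/R.
Let x = V_SG − 1.44. Then 20.7 x² + x − 0.61 = 0, giving x = 0.149 V (positive root), so V_SG = 1.59 V.
I_D = (V_DD − V_SG)/R = (2.05 − 1.59) / 43.9 = 0.0105 mA.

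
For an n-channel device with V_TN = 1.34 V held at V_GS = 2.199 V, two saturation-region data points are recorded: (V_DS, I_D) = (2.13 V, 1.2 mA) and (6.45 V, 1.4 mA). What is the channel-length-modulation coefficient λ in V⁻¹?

λ = 0.0420 V⁻¹

With V_GS fixed, I_D ∝ (1 + λ V_DS) in saturation, so I_D2/I_D1 = (1 + λ V_DS2)/(1 + λ V_DS1).
1.4/1.2 = 1.167 = (1 + 6.45 λ)/(1 + 2.13 λ).
Solving: λ (I_D1 V_DS2 − I_D2 V_DS1) = I_D2 − I_D1, so λ = (1.4 − 1.2) / (1.2 × 6.45 − 1.4 × 2.13) = 0.2 / 4.76 = 0.042 V⁻¹.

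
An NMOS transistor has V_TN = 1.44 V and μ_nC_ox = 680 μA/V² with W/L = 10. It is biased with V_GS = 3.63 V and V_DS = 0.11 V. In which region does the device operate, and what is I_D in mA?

k_n = μ_nC_ox · (W/L) = 6.8 mA/V².
V_ov = V_GS − V_TN = 3.63 − 1.44 = 2.19 V.
Since V_DS = 0.11 V < V_ov = 2.19 V, the device is in the triode region.
I_D = k_n [V_ov · V_DS − ½ V_DS²] = 6.8 × [2.19 × 0.11 − 0.5 × 0.11²] = 1.6 mA.

Triode; I_D = 1.60 mA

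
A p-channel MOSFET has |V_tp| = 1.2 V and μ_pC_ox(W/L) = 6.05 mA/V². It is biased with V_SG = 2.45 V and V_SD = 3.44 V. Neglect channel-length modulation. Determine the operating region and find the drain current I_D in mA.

V_ov = V_SG − |V_tp| = 2.45 − 1.2 = 1.25 V.
Since V_SD = 3.44 V ≥ V_ov = 1.25 V, the device is in saturation.
I_D = ½ k_p V_ov² = 0.5 × 6.05 × 1.25² = 4.73 mA.

Saturation; I_D = 4.73 mA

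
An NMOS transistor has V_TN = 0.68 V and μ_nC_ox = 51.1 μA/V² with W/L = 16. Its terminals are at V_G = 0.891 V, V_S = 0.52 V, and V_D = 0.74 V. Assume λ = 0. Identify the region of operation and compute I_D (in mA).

Cutoff; I_D = 0 mA

V_GS = V_G − V_S = 0.891 − 0.52 = 0.371 V; V_DS = V_D − V_S = 0.74 − 0.52 = 0.22 V.
V_GS = 0.371 V < V_TN = 0.68 V, so the transistor is in cutoff.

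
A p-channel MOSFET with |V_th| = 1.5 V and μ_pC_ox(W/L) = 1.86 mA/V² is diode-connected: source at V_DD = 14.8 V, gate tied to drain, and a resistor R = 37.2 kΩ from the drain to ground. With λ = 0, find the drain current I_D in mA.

I_D = 0.341 mA

With gate tied to drain, V_SG = V_SD ≥ V_SG − |V_th|, so the device is in saturation.
KCL at the drain: ½ k_p (V_SG − |V_th|)² = (V_DD − V_SG)/R.
Let x = V_SG − 1.5. Then 34.6 x² + x − 13.3 = 0, giving x = 0.606 V (positive root), so V_SG = 2.11 V.
I_D = (V_DD − V_SG)/R = (14.8 − 2.11) / 37.2 = 0.341 mA.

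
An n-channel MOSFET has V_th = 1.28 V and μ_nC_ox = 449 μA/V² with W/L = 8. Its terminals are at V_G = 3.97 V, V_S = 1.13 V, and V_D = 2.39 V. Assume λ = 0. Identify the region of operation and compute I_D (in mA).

Triode; I_D = 4.21 mA

V_GS = V_G − V_S = 3.97 − 1.13 = 2.84 V; V_DS = V_D − V_S = 2.39 − 1.13 = 1.26 V.
k_n = μ_nC_ox · (W/L) = 3.592 mA/V².
V_ov = V_GS − V_th = 2.84 − 1.28 = 1.56 V.
Since V_DS = 1.26 V < V_ov = 1.56 V, the device is in the triode region.
I_D = k_n [V_ov · V_DS − ½ V_DS²] = 3.592 × [1.56 × 1.26 − 0.5 × 1.26²] = 4.21 mA.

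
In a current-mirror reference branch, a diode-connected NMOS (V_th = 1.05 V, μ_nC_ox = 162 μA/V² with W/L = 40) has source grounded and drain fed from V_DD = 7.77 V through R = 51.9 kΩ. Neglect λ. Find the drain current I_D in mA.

With gate tied to drain, V_GS = V_DS ≥ V_GS − V_th, so the device is in saturation.
k_n = μ_nC_ox · (W/L) = 6.48 mA/V².
KCL at the drain: ½ k_n (V_GS − V_th)² = (V_DD − V_GS)/R.
Let x = V_GS − 1.05. Then 168 x² + x − 6.72 = 0, giving x = 0.197 V (positive root), so V_GS = 1.25 V.
I_D = (V_DD − V_GS)/R = (7.77 − 1.25) / 51.9 = 0.126 mA.

I_D = 0.126 mA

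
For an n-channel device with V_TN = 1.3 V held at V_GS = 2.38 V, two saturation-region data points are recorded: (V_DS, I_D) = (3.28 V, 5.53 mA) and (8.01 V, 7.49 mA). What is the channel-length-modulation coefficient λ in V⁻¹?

With V_GS fixed, I_D ∝ (1 + λ V_DS) in saturation, so I_D2/I_D1 = (1 + λ V_DS2)/(1 + λ V_DS1).
7.49/5.53 = 1.354 = (1 + 8.01 λ)/(1 + 3.28 λ).
Solving: λ (I_D1 V_DS2 − I_D2 V_DS1) = I_D2 − I_D1, so λ = (7.49 − 5.53) / (5.53 × 8.01 − 7.49 × 3.28) = 1.96 / 19.7 = 0.0994 V⁻¹.

λ = 0.0994 V⁻¹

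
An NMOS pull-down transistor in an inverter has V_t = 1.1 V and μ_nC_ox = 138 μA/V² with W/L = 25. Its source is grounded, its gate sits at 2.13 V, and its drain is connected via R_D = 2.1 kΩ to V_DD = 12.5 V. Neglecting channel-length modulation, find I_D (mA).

I_D = 1.83 mA

V_GS = V_G = 2.13 V, so V_ov = 2.13 − 1.1 = 1.03 V.
k_n = μ_nC_ox · (W/L) = 3.45 mA/V².
Assume saturation: I_D = ½ k_n V_ov² = 0.5 × 3.45 × 1.03² = 1.83 mA, giving V_DS = V_DD − I_D R_D = 12.5 − 1.83 × 2.1 = 8.66 V.
V_DS = 8.66 V ≥ V_ov = 1.03 V, confirming saturation.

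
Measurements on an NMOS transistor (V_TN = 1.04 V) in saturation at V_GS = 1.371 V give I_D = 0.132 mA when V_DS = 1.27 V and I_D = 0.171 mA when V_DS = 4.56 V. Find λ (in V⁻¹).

With V_GS fixed, I_D ∝ (1 + λ V_DS) in saturation, so I_D2/I_D1 = (1 + λ V_DS2)/(1 + λ V_DS1).
0.171/0.132 = 1.295 = (1 + 4.56 λ)/(1 + 1.27 λ).
Solving: λ (I_D1 V_DS2 − I_D2 V_DS1) = I_D2 − I_D1, so λ = (0.171 − 0.132) / (0.132 × 4.56 − 0.171 × 1.27) = 0.039 / 0.385 = 0.101 V⁻¹.

λ = 0.101 V⁻¹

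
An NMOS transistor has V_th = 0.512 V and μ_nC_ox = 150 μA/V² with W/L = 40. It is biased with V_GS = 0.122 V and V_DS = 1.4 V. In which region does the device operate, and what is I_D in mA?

Cutoff; I_D = 0 mA

V_GS = 0.122 V < V_th = 0.512 V, so the transistor is in cutoff.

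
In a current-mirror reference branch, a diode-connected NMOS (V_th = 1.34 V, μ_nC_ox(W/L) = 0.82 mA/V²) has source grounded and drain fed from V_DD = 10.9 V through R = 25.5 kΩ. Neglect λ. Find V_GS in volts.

V_GS = 2.25 V

With gate tied to drain, V_GS = V_DS ≥ V_GS − V_th, so the device is in saturation.
KCL at the drain: ½ k_n (V_GS − V_th)² = (V_DD − V_GS)/R.
Let x = V_GS − 1.34. Then 10.5 x² + x − 9.56 = 0, giving x = 0.91 V (positive root), so V_GS = 2.25 V.
I_D = (V_DD − V_GS)/R = (10.9 − 2.25) / 25.5 = 0.339 mA.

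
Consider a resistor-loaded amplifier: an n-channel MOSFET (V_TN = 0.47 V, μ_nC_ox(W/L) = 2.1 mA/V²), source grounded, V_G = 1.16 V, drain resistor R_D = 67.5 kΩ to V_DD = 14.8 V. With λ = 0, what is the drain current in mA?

I_D = 0.217 mA

V_GS = V_G = 1.16 V, so V_ov = 1.16 − 0.47 = 0.69 V.
Assume saturation: I_D = ½ k_n V_ov² = 0.5 × 2.1 × 0.69² = 0.5 mA, giving V_DS = V_DD − I_D R_D = 14.8 − 0.5 × 67.5 = -18.9 V.
But -18.9 V < V_ov = 0.69 V, so the device is actually in triode.
In triode I_D = k_n[V_ov V_DS − ½ V_DS²] and I_D = (V_DD − V_DS)/R_D. Equating: 70.9 V_DS² − 98.81 V_DS + 14.8 = 0, giving V_DS = 0.171 V (the root below V_ov).
I_D = (14.8 − 0.171) / 67.5 = 0.217 mA.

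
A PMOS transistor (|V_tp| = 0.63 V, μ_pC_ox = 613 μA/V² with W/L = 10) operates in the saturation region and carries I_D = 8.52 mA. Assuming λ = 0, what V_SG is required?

k_p = μ_pC_ox · (W/L) = 6.13 mA/V².
In saturation I_D = ½ k_p (V_SG − |V_tp|)², so V_SG − |V_tp| = √(2 I_D / k_p) = √(2 × 8.52 / 6.13) = 1.67 V.
V_SG = 0.63 + 1.67 = 2.3 V.

V_SG = 2.30 V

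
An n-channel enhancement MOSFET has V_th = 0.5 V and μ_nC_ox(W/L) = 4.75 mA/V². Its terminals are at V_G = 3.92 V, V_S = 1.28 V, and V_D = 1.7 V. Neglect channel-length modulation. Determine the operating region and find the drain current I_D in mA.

V_GS = V_G − V_S = 3.92 − 1.28 = 2.64 V; V_DS = V_D − V_S = 1.7 − 1.28 = 0.42 V.
V_ov = V_GS − V_th = 2.64 − 0.5 = 2.14 V.
Since V_DS = 0.42 V < V_ov = 2.14 V, the device is in the triode region.
I_D = k_n [V_ov · V_DS − ½ V_DS²] = 4.75 × [2.14 × 0.42 − 0.5 × 0.42²] = 3.85 mA.

Triode; I_D = 3.85 mA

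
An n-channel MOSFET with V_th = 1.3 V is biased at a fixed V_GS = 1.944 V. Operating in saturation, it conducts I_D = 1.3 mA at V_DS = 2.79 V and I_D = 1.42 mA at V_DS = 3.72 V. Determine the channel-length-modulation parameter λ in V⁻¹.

λ = 0.137 V⁻¹

With V_GS fixed, I_D ∝ (1 + λ V_DS) in saturation, so I_D2/I_D1 = (1 + λ V_DS2)/(1 + λ V_DS1).
1.42/1.3 = 1.092 = (1 + 3.72 λ)/(1 + 2.79 λ).
Solving: λ (I_D1 V_DS2 − I_D2 V_DS1) = I_D2 − I_D1, so λ = (1.42 − 1.3) / (1.3 × 3.72 − 1.42 × 2.79) = 0.12 / 0.874 = 0.137 V⁻¹.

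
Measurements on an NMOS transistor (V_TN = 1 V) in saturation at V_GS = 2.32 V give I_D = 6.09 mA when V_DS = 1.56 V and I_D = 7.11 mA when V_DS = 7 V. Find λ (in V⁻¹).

With V_GS fixed, I_D ∝ (1 + λ V_DS) in saturation, so I_D2/I_D1 = (1 + λ V_DS2)/(1 + λ V_DS1).
7.11/6.09 = 1.167 = (1 + 7 λ)/(1 + 1.56 λ).
Solving: λ (I_D1 V_DS2 − I_D2 V_DS1) = I_D2 − I_D1, so λ = (7.11 − 6.09) / (6.09 × 7 − 7.11 × 1.56) = 1.02 / 31.5 = 0.0323 V⁻¹.

λ = 0.0323 V⁻¹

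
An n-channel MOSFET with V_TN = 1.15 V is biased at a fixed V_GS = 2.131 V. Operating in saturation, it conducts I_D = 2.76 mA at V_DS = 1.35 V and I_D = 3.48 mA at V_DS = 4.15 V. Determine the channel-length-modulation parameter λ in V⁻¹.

λ = 0.107 V⁻¹

With V_GS fixed, I_D ∝ (1 + λ V_DS) in saturation, so I_D2/I_D1 = (1 + λ V_DS2)/(1 + λ V_DS1).
3.48/2.76 = 1.261 = (1 + 4.15 λ)/(1 + 1.35 λ).
Solving: λ (I_D1 V_DS2 − I_D2 V_DS1) = I_D2 − I_D1, so λ = (3.48 − 2.76) / (2.76 × 4.15 − 3.48 × 1.35) = 0.72 / 6.76 = 0.107 V⁻¹.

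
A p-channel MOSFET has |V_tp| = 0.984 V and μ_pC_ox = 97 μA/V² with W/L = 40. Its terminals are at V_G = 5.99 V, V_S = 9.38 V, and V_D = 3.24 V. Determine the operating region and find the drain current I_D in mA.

Saturation; I_D = 11.2 mA

V_SG = V_S − V_G = 9.38 − 5.99 = 3.39 V; V_SD = V_S − V_D = 9.38 − 3.24 = 6.14 V.
k_p = μ_pC_ox · (W/L) = 3.88 mA/V².
V_ov = V_SG − |V_tp| = 3.39 − 0.984 = 2.41 V.
Since V_SD = 6.14 V ≥ V_ov = 2.41 V, the device is in saturation.
I_D = ½ k_p V_ov² = 0.5 × 3.88 × 2.41² = 11.2 mA.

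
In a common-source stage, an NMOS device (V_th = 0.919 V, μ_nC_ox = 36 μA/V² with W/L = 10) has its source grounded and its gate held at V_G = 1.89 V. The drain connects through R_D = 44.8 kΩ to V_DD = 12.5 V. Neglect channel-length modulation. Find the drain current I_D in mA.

I_D = 0.170 mA

V_GS = V_G = 1.89 V, so V_ov = 1.89 − 0.919 = 0.971 V.
k_n = μ_nC_ox · (W/L) = 0.36 mA/V².
Assume saturation: I_D = ½ k_n V_ov² = 0.5 × 0.36 × 0.971² = 0.17 mA, giving V_DS = V_DD − I_D R_D = 12.5 − 0.17 × 44.8 = 4.9 V.
V_DS = 4.9 V ≥ V_ov = 0.971 V, confirming saturation.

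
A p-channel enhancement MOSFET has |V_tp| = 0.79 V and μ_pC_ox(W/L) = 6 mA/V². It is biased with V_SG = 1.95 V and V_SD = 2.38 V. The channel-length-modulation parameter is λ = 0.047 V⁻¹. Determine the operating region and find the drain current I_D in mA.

Saturation; I_D = 4.49 mA

V_ov = V_SG − |V_tp| = 1.95 − 0.79 = 1.16 V.
Since V_SD = 2.38 V ≥ V_ov = 1.16 V, the device is in saturation.
I_D = ½ k_p V_ov² (1 + λ V_SD) = 0.5 × 6 × 1.16² × (1 + 0.047 × 2.38) = 4.49 mA.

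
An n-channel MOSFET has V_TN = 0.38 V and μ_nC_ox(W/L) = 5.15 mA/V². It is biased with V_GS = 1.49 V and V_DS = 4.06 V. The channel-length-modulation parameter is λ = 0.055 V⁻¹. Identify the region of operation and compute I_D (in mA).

Saturation; I_D = 3.88 mA

V_ov = V_GS − V_TN = 1.49 − 0.38 = 1.11 V.
Since V_DS = 4.06 V ≥ V_ov = 1.11 V, the device is in saturation.
I_D = ½ k_n V_ov² (1 + λ V_DS) = 0.5 × 5.15 × 1.11² × (1 + 0.055 × 4.06) = 3.88 mA.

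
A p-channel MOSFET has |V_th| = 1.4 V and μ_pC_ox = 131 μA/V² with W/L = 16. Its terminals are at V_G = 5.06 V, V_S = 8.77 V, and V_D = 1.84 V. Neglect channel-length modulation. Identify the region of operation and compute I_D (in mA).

V_SG = V_S − V_G = 8.77 − 5.06 = 3.71 V; V_SD = V_S − V_D = 8.77 − 1.84 = 6.93 V.
k_p = μ_pC_ox · (W/L) = 2.096 mA/V².
V_ov = V_SG − |V_th| = 3.71 − 1.4 = 2.31 V.
Since V_SD = 6.93 V ≥ V_ov = 2.31 V, the device is in saturation.
I_D = ½ k_p V_ov² = 0.5 × 2.096 × 2.31² = 5.59 mA.

Saturation; I_D = 5.59 mA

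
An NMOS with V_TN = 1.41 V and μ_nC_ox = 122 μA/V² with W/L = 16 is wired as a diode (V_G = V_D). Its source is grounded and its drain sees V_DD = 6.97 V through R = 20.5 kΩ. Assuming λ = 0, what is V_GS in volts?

With gate tied to drain, V_GS = V_DS ≥ V_GS − V_TN, so the device is in saturation.
k_n = μ_nC_ox · (W/L) = 1.952 mA/V².
KCL at the drain: ½ k_n (V_GS − V_TN)² = (V_DD − V_GS)/R.
Let x = V_GS − 1.41. Then 20 x² + x − 5.56 = 0, giving x = 0.503 V (positive root), so V_GS = 1.91 V.
I_D = (V_DD − V_GS)/R = (6.97 − 1.91) / 20.5 = 0.247 mA.

V_GS = 1.91 V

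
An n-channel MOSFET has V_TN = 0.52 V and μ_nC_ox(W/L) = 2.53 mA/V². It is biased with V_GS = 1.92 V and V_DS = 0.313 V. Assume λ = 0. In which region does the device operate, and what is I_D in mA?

V_ov = V_GS − V_TN = 1.92 − 0.52 = 1.4 V.
Since V_DS = 0.313 V < V_ov = 1.4 V, the device is in the triode region.
I_D = k_n [V_ov · V_DS − ½ V_DS²] = 2.53 × [1.4 × 0.313 − 0.5 × 0.313²] = 0.985 mA.

Triode; I_D = 0.985 mA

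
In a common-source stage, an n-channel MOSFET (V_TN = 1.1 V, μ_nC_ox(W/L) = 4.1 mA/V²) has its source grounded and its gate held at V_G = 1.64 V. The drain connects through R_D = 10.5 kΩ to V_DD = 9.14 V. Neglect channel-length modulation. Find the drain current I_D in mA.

V_GS = V_G = 1.64 V, so V_ov = 1.64 − 1.1 = 0.54 V.
Assume saturation: I_D = ½ k_n V_ov² = 0.5 × 4.1 × 0.54² = 0.598 mA, giving V_DS = V_DD − I_D R_D = 9.14 − 0.598 × 10.5 = 2.86 V.
V_DS = 2.86 V ≥ V_ov = 0.54 V, confirming saturation.

I_D = 0.598 mA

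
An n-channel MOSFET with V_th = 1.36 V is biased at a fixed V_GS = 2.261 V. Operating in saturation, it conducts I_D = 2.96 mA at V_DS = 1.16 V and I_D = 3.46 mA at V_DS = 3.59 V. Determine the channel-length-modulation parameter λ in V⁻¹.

With V_GS fixed, I_D ∝ (1 + λ V_DS) in saturation, so I_D2/I_D1 = (1 + λ V_DS2)/(1 + λ V_DS1).
3.46/2.96 = 1.169 = (1 + 3.59 λ)/(1 + 1.16 λ).
Solving: λ (I_D1 V_DS2 − I_D2 V_DS1) = I_D2 − I_D1, so λ = (3.46 − 2.96) / (2.96 × 3.59 − 3.46 × 1.16) = 0.5 / 6.61 = 0.0756 V⁻¹.

λ = 0.0756 V⁻¹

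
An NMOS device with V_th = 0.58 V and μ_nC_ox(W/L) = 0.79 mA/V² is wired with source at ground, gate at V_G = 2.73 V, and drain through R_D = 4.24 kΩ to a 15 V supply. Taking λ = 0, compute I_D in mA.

V_GS = V_G = 2.73 V, so V_ov = 2.73 − 0.58 = 2.15 V.
Assume saturation: I_D = ½ k_n V_ov² = 0.5 × 0.79 × 2.15² = 1.83 mA, giving V_DS = V_DD − I_D R_D = 15 − 1.83 × 4.24 = 7.26 V.
V_DS = 7.26 V ≥ V_ov = 2.15 V, confirming saturation.

I_D = 1.83 mA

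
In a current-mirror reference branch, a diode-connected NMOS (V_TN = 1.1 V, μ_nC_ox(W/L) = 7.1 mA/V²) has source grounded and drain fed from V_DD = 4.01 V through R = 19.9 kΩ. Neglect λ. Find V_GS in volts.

V_GS = 1.30 V

With gate tied to drain, V_GS = V_DS ≥ V_GS − V_TN, so the device is in saturation.
KCL at the drain: ½ k_n (V_GS − V_TN)² = (V_DD − V_GS)/R.
Let x = V_GS − 1.1. Then 70.6 x² + x − 2.91 = 0, giving x = 0.196 V (positive root), so V_GS = 1.3 V.
I_D = (V_DD − V_GS)/R = (4.01 − 1.3) / 19.9 = 0.136 mA.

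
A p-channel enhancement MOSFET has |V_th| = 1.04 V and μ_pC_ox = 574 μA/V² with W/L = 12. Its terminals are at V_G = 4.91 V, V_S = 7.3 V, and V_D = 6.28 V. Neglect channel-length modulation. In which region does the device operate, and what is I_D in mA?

V_SG = V_S − V_G = 7.3 − 4.91 = 2.39 V; V_SD = V_S − V_D = 7.3 − 6.28 = 1.02 V.
k_p = μ_pC_ox · (W/L) = 6.888 mA/V².
V_ov = V_SG − |V_th| = 2.39 − 1.04 = 1.35 V.
Since V_SD = 1.02 V < V_ov = 1.35 V, the device is in the triode region.
I_D = k_p [V_ov · V_SD − ½ V_SD²] = 6.888 × [1.35 × 1.02 − 0.5 × 1.02²] = 5.9 mA.

Triode; I_D = 5.90 mA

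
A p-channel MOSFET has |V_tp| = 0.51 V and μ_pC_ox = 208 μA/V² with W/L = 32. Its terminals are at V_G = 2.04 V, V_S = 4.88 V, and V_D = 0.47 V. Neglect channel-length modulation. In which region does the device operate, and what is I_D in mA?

V_SG = V_S − V_G = 4.88 − 2.04 = 2.84 V; V_SD = V_S − V_D = 4.88 − 0.47 = 4.41 V.
k_p = μ_pC_ox · (W/L) = 6.656 mA/V².
V_ov = V_SG − |V_tp| = 2.84 − 0.51 = 2.33 V.
Since V_SD = 4.41 V ≥ V_ov = 2.33 V, the device is in saturation.
I_D = ½ k_p V_ov² = 0.5 × 6.656 × 2.33² = 18.1 mA.

Saturation; I_D = 18.1 mA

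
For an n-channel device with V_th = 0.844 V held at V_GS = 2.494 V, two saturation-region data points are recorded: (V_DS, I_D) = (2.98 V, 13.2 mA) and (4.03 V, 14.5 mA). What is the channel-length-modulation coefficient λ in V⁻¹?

λ = 0.130 V⁻¹

With V_GS fixed, I_D ∝ (1 + λ V_DS) in saturation, so I_D2/I_D1 = (1 + λ V_DS2)/(1 + λ V_DS1).
14.5/13.2 = 1.098 = (1 + 4.03 λ)/(1 + 2.98 λ).
Solving: λ (I_D1 V_DS2 − I_D2 V_DS1) = I_D2 − I_D1, so λ = (14.5 − 13.2) / (13.2 × 4.03 − 14.5 × 2.98) = 1.3 / 9.99 = 0.13 V⁻¹.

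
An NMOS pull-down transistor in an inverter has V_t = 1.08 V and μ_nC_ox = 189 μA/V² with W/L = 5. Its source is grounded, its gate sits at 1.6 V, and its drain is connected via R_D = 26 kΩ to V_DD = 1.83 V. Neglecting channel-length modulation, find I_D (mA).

V_GS = V_G = 1.6 V, so V_ov = 1.6 − 1.08 = 0.52 V.
k_n = μ_nC_ox · (W/L) = 0.945 mA/V².
Assume saturation: I_D = ½ k_n V_ov² = 0.5 × 0.945 × 0.52² = 0.128 mA, giving V_DS = V_DD − I_D R_D = 1.83 − 0.128 × 26 = -1.49 V.
But -1.49 V < V_ov = 0.52 V, so the device is actually in triode.
In triode I_D = k_n[V_ov V_DS − ½ V_DS²] and I_D = (V_DD − V_DS)/R_D. Equating: 12.3 V_DS² − 13.78 V_DS + 1.83 = 0, giving V_DS = 0.154 V (the root below V_ov).
I_D = (1.83 − 0.154) / 26 = 0.0645 mA.

I_D = 0.0645 mA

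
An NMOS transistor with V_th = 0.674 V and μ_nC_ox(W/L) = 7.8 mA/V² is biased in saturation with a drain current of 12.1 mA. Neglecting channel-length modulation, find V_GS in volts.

In saturation I_D = ½ k_n (V_GS − V_th)², so V_GS − V_th = √(2 I_D / k_n) = √(2 × 12.1 / 7.8) = 1.76 V.
V_GS = 0.674 + 1.76 = 2.44 V.

V_GS = 2.44 V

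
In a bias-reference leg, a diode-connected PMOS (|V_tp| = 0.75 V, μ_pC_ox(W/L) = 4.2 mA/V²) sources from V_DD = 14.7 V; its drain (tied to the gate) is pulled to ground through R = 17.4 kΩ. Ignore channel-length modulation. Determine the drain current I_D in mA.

I_D = 0.767 mA

With gate tied to drain, V_SG = V_SD ≥ V_SG − |V_tp|, so the device is in saturation.
KCL at the drain: ½ k_p (V_SG − |V_tp|)² = (V_DD − V_SG)/R.
Let x = V_SG − 0.75. Then 36.5 x² + x − 13.95 = 0, giving x = 0.604 V (positive root), so V_SG = 1.35 V.
I_D = (V_DD − V_SG)/R = (14.7 − 1.35) / 17.4 = 0.767 mA.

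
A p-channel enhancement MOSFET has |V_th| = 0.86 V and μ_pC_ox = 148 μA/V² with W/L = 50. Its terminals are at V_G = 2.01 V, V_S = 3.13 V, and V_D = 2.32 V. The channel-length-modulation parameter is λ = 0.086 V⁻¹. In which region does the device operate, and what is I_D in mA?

Saturation; I_D = 0.268 mA

V_SG = V_S − V_G = 3.13 − 2.01 = 1.12 V; V_SD = V_S − V_D = 3.13 − 2.32 = 0.81 V.
k_p = μ_pC_ox · (W/L) = 7.4 mA/V².
V_ov = V_SG − |V_th| = 1.12 − 0.86 = 0.26 V.
Since V_SD = 0.81 V ≥ V_ov = 0.26 V, the device is in saturation.
I_D = ½ k_p V_ov² (1 + λ V_SD) = 0.5 × 7.4 × 0.26² × (1 + 0.086 × 0.81) = 0.268 mA.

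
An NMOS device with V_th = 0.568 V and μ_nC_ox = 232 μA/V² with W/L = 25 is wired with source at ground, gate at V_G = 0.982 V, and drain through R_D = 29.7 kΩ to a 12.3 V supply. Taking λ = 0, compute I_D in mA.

I_D = 0.406 mA

V_GS = V_G = 0.982 V, so V_ov = 0.982 − 0.568 = 0.414 V.
k_n = μ_nC_ox · (W/L) = 5.8 mA/V².
Assume saturation: I_D = ½ k_n V_ov² = 0.5 × 5.8 × 0.414² = 0.497 mA, giving V_DS = V_DD − I_D R_D = 12.3 − 0.497 × 29.7 = -2.46 V.
But -2.46 V < V_ov = 0.414 V, so the device is actually in triode.
In triode I_D = k_n[V_ov V_DS − ½ V_DS²] and I_D = (V_DD − V_DS)/R_D. Equating: 86.1 V_DS² − 72.32 V_DS + 12.3 = 0, giving V_DS = 0.237 V (the root below V_ov).
I_D = (12.3 − 0.237) / 29.7 = 0.406 mA.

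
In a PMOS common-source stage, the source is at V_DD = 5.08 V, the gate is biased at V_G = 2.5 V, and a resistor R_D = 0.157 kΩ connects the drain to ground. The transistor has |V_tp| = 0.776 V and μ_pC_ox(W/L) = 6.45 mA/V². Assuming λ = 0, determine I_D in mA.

I_D = 10.5 mA

V_SG = V_DD − V_G = 5.08 − 2.5 = 2.58 V, so V_ov = 2.58 − 0.776 = 1.8 V.
Assume saturation: I_D = ½ k_p V_ov² = 0.5 × 6.45 × 1.8² = 10.5 mA, giving V_SD = V_DD − I_D R_D = 5.08 − 10.5 × 0.157 = 3.43 V.
V_SD = 3.43 V ≥ V_ov = 1.8 V, confirming saturation.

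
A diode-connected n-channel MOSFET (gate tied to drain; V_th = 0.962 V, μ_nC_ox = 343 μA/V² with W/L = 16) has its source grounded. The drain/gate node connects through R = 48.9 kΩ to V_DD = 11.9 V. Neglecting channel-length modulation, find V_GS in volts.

With gate tied to drain, V_GS = V_DS ≥ V_GS − V_th, so the device is in saturation.
k_n = μ_nC_ox · (W/L) = 5.488 mA/V².
KCL at the drain: ½ k_n (V_GS − V_th)² = (V_DD − V_GS)/R.
Let x = V_GS − 0.962. Then 134 x² + x − 10.94 = 0, giving x = 0.282 V (positive root), so V_GS = 1.24 V.
I_D = (V_DD − V_GS)/R = (11.9 − 1.24) / 48.9 = 0.218 mA.

V_GS = 1.24 V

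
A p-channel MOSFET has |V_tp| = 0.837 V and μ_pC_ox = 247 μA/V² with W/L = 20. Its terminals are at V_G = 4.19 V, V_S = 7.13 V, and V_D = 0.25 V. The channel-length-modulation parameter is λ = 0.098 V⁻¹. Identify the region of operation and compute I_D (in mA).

V_SG = V_S − V_G = 7.13 − 4.19 = 2.94 V; V_SD = V_S − V_D = 7.13 − 0.25 = 6.88 V.
k_p = μ_pC_ox · (W/L) = 4.94 mA/V².
V_ov = V_SG − |V_tp| = 2.94 − 0.837 = 2.1 V.
Since V_SD = 6.88 V ≥ V_ov = 2.1 V, the device is in saturation.
I_D = ½ k_p V_ov² (1 + λ V_SD) = 0.5 × 4.94 × 2.1² × (1 + 0.098 × 6.88) = 18.3 mA.

Saturation; I_D = 18.3 mA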